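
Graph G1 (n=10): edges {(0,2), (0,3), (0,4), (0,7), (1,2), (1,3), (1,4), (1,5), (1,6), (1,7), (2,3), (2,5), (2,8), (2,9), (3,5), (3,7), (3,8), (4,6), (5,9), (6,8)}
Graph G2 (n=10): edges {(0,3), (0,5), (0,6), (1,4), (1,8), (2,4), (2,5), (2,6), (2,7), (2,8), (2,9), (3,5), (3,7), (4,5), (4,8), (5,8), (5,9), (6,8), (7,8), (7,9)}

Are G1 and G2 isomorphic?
Yes, isomorphic

The graphs are isomorphic.
One valid mapping φ: V(G1) → V(G2): 0→7, 1→5, 2→8, 3→2, 4→3, 5→4, 6→0, 7→9, 8→6, 9→1

Verify φ preserves adjacency — for each edge of G1, its image is an edge of G2:
  (0,2) → (φ(0),φ(2)) = (7,8) ∈ E(G2) ✓
  (0,3) → (φ(0),φ(3)) = (2,7) ∈ E(G2) ✓
  (0,4) → (φ(0),φ(4)) = (3,7) ∈ E(G2) ✓
  (0,7) → (φ(0),φ(7)) = (7,9) ∈ E(G2) ✓
  (1,2) → (φ(1),φ(2)) = (5,8) ∈ E(G2) ✓
  (1,3) → (φ(1),φ(3)) = (2,5) ∈ E(G2) ✓
  (1,4) → (φ(1),φ(4)) = (3,5) ∈ E(G2) ✓
  (1,5) → (φ(1),φ(5)) = (4,5) ∈ E(G2) ✓
  (1,6) → (φ(1),φ(6)) = (0,5) ∈ E(G2) ✓
  (1,7) → (φ(1),φ(7)) = (5,9) ∈ E(G2) ✓
  (2,3) → (φ(2),φ(3)) = (2,8) ∈ E(G2) ✓
  (2,5) → (φ(2),φ(5)) = (4,8) ∈ E(G2) ✓
  (2,8) → (φ(2),φ(8)) = (6,8) ∈ E(G2) ✓
  (2,9) → (φ(2),φ(9)) = (1,8) ∈ E(G2) ✓
  (3,5) → (φ(3),φ(5)) = (2,4) ∈ E(G2) ✓
  (3,7) → (φ(3),φ(7)) = (2,9) ∈ E(G2) ✓
  (3,8) → (φ(3),φ(8)) = (2,6) ∈ E(G2) ✓
  (4,6) → (φ(4),φ(6)) = (0,3) ∈ E(G2) ✓
  (5,9) → (φ(5),φ(9)) = (1,4) ∈ E(G2) ✓
  (6,8) → (φ(6),φ(8)) = (0,6) ∈ E(G2) ✓
All 20 edges of G1 map to edges of G2, and |E(G1)| = |E(G2)| = 20, so φ is a bijection on edges as well as vertices. Hence G1 ≅ G2.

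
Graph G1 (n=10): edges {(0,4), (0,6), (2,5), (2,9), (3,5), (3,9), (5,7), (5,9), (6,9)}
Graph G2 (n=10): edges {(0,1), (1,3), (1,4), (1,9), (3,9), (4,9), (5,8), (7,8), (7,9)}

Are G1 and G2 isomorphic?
Yes, isomorphic

The graphs are isomorphic.
One valid mapping φ: V(G1) → V(G2): 0→8, 1→6, 2→4, 3→3, 4→5, 5→1, 6→7, 7→0, 8→2, 9→9

Verify φ preserves adjacency — for each edge of G1, its image is an edge of G2:
  (0,4) → (φ(0),φ(4)) = (5,8) ∈ E(G2) ✓
  (0,6) → (φ(0),φ(6)) = (7,8) ∈ E(G2) ✓
  (2,5) → (φ(2),φ(5)) = (1,4) ∈ E(G2) ✓
  (2,9) → (φ(2),φ(9)) = (4,9) ∈ E(G2) ✓
  (3,5) → (φ(3),φ(5)) = (1,3) ∈ E(G2) ✓
  (3,9) → (φ(3),φ(9)) = (3,9) ∈ E(G2) ✓
  (5,7) → (φ(5),φ(7)) = (0,1) ∈ E(G2) ✓
  (5,9) → (φ(5),φ(9)) = (1,9) ∈ E(G2) ✓
  (6,9) → (φ(6),φ(9)) = (7,9) ∈ E(G2) ✓
All 9 edges of G1 map to edges of G2, and |E(G1)| = |E(G2)| = 9, so φ is a bijection on edges as well as vertices. Hence G1 ≅ G2.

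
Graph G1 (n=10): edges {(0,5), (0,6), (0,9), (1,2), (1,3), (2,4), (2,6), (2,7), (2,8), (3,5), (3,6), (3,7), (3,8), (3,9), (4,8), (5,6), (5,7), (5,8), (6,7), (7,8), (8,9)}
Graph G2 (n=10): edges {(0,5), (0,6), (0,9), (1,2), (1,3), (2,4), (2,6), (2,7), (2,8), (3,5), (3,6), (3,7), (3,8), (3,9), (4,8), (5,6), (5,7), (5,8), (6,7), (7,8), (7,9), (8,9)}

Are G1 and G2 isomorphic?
No, not isomorphic

The graphs are NOT isomorphic.

Counting edges: G1 has 21 edge(s); G2 has 22 edge(s).
Edge count is an isomorphism invariant (a bijection on vertices induces a bijection on edges), so differing edge counts rule out isomorphism.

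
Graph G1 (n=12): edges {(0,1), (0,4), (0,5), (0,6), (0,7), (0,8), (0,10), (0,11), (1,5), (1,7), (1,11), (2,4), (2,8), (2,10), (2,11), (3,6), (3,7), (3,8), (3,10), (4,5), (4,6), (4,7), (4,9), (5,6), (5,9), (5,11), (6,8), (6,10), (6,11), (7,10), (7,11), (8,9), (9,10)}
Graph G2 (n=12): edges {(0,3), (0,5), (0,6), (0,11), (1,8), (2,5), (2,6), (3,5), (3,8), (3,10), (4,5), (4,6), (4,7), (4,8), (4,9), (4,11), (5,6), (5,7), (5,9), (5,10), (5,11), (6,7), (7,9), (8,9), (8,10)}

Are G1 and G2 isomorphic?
No, not isomorphic

The graphs are NOT isomorphic.

Counting triangles (3-cliques): G1 has 21, G2 has 15.
Triangle count is an isomorphism invariant, so differing triangle counts rule out isomorphism.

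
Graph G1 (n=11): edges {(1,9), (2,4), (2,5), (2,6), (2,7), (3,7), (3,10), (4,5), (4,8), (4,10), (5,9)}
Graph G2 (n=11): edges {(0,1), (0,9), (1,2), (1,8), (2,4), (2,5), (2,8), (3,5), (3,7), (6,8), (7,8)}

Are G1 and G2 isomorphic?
Yes, isomorphic

The graphs are isomorphic.
One valid mapping φ: V(G1) → V(G2): 0→10, 1→9, 2→2, 3→3, 4→8, 5→1, 6→4, 7→5, 8→6, 9→0, 10→7

Verify φ preserves adjacency — for each edge of G1, its image is an edge of G2:
  (1,9) → (φ(1),φ(9)) = (0,9) ∈ E(G2) ✓
  (2,4) → (φ(2),φ(4)) = (2,8) ∈ E(G2) ✓
  (2,5) → (φ(2),φ(5)) = (1,2) ∈ E(G2) ✓
  (2,6) → (φ(2),φ(6)) = (2,4) ∈ E(G2) ✓
  (2,7) → (φ(2),φ(7)) = (2,5) ∈ E(G2) ✓
  (3,7) → (φ(3),φ(7)) = (3,5) ∈ E(G2) ✓
  (3,10) → (φ(3),φ(10)) = (3,7) ∈ E(G2) ✓
  (4,5) → (φ(4),φ(5)) = (1,8) ∈ E(G2) ✓
  (4,8) → (φ(4),φ(8)) = (6,8) ∈ E(G2) ✓
  (4,10) → (φ(4),φ(10)) = (7,8) ∈ E(G2) ✓
  (5,9) → (φ(5),φ(9)) = (0,1) ∈ E(G2) ✓
All 11 edges of G1 map to edges of G2, and |E(G1)| = |E(G2)| = 11, so φ is a bijection on edges as well as vertices. Hence G1 ≅ G2.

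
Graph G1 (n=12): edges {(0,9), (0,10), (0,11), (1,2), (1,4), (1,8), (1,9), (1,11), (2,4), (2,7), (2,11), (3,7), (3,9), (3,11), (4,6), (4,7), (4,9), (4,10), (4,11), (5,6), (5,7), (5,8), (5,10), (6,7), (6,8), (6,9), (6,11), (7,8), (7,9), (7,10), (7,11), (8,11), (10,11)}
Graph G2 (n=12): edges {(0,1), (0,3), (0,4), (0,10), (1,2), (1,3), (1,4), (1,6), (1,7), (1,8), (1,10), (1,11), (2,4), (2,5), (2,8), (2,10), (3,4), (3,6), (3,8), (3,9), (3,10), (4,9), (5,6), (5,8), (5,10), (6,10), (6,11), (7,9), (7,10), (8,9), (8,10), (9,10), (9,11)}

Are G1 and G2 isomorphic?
Yes, isomorphic

The graphs are isomorphic.
One valid mapping φ: V(G1) → V(G2): 0→11, 1→4, 2→0, 3→7, 4→3, 5→5, 6→8, 7→10, 8→2, 9→9, 10→6, 11→1

Verify φ preserves adjacency — for each edge of G1, its image is an edge of G2:
  (0,9) → (φ(0),φ(9)) = (9,11) ∈ E(G2) ✓
  (0,10) → (φ(0),φ(10)) = (6,11) ∈ E(G2) ✓
  (0,11) → (φ(0),φ(11)) = (1,11) ∈ E(G2) ✓
  (1,2) → (φ(1),φ(2)) = (0,4) ∈ E(G2) ✓
  (1,4) → (φ(1),φ(4)) = (3,4) ∈ E(G2) ✓
  (1,8) → (φ(1),φ(8)) = (2,4) ∈ E(G2) ✓
  (1,9) → (φ(1),φ(9)) = (4,9) ∈ E(G2) ✓
  (1,11) → (φ(1),φ(11)) = (1,4) ∈ E(G2) ✓
  (2,4) → (φ(2),φ(4)) = (0,3) ∈ E(G2) ✓
  (2,7) → (φ(2),φ(7)) = (0,10) ∈ E(G2) ✓
  (2,11) → (φ(2),φ(11)) = (0,1) ∈ E(G2) ✓
  (3,7) → (φ(3),φ(7)) = (7,10) ∈ E(G2) ✓
  (3,9) → (φ(3),φ(9)) = (7,9) ∈ E(G2) ✓
  (3,11) → (φ(3),φ(11)) = (1,7) ∈ E(G2) ✓
  (4,6) → (φ(4),φ(6)) = (3,8) ∈ E(G2) ✓
  (4,7) → (φ(4),φ(7)) = (3,10) ∈ E(G2) ✓
  (4,9) → (φ(4),φ(9)) = (3,9) ∈ E(G2) ✓
  (4,10) → (φ(4),φ(10)) = (3,6) ∈ E(G2) ✓
  (4,11) → (φ(4),φ(11)) = (1,3) ∈ E(G2) ✓
  (5,6) → (φ(5),φ(6)) = (5,8) ∈ E(G2) ✓
  (5,7) → (φ(5),φ(7)) = (5,10) ∈ E(G2) ✓
  (5,8) → (φ(5),φ(8)) = (2,5) ∈ E(G2) ✓
  (5,10) → (φ(5),φ(10)) = (5,6) ∈ E(G2) ✓
  (6,7) → (φ(6),φ(7)) = (8,10) ∈ E(G2) ✓
  (6,8) → (φ(6),φ(8)) = (2,8) ∈ E(G2) ✓
  (6,9) → (φ(6),φ(9)) = (8,9) ∈ E(G2) ✓
  (6,11) → (φ(6),φ(11)) = (1,8) ∈ E(G2) ✓
  (7,8) → (φ(7),φ(8)) = (2,10) ∈ E(G2) ✓
  (7,9) → (φ(7),φ(9)) = (9,10) ∈ E(G2) ✓
  (7,10) → (φ(7),φ(10)) = (6,10) ∈ E(G2) ✓
  (7,11) → (φ(7),φ(11)) = (1,10) ∈ E(G2) ✓
  (8,11) → (φ(8),φ(11)) = (1,2) ∈ E(G2) ✓
  (10,11) → (φ(10),φ(11)) = (1,6) ∈ E(G2) ✓
All 33 edges of G1 map to edges of G2, and |E(G1)| = |E(G2)| = 33, so φ is a bijection on edges as well as vertices. Hence G1 ≅ G2.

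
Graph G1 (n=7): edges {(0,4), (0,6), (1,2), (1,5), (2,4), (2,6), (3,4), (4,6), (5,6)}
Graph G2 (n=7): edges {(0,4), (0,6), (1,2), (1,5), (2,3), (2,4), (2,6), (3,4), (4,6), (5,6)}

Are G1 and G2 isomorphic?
No, not isomorphic

The graphs are NOT isomorphic.

Counting edges: G1 has 9 edge(s); G2 has 10 edge(s).
Edge count is an isomorphism invariant (a bijection on vertices induces a bijection on edges), so differing edge counts rule out isomorphism.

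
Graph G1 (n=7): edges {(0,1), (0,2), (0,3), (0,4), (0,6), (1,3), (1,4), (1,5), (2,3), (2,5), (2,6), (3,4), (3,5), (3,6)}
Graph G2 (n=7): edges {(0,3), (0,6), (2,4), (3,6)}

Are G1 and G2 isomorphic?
No, not isomorphic

The graphs are NOT isomorphic.

Connected components of G1: 1 component(s) with vertex sets [[0, 1, 2, 3, 4, 5, 6]], sizes [7].
Connected components of G2: 4 component(s) with vertex sets [[1], [5], [2, 4], [0, 3, 6]], sizes [1, 1, 2, 3].
The number of connected components (and the multiset of component sizes) is an isomorphism invariant — an isomorphism maps each component of G1 bijectively onto a component of G2. Since G1 has 1 component(s) and G2 has 4, they cannot be isomorphic.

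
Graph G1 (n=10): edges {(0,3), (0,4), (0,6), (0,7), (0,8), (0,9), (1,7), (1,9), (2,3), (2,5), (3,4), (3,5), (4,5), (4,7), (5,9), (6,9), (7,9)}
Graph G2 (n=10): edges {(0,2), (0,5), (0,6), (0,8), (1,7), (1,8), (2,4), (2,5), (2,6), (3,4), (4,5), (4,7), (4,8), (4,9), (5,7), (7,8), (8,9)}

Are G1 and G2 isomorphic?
Yes, isomorphic

The graphs are isomorphic.
One valid mapping φ: V(G1) → V(G2): 0→4, 1→1, 2→6, 3→2, 4→5, 5→0, 6→9, 7→7, 8→3, 9→8

Verify φ preserves adjacency — for each edge of G1, its image is an edge of G2:
  (0,3) → (φ(0),φ(3)) = (2,4) ∈ E(G2) ✓
  (0,4) → (φ(0),φ(4)) = (4,5) ∈ E(G2) ✓
  (0,6) → (φ(0),φ(6)) = (4,9) ∈ E(G2) ✓
  (0,7) → (φ(0),φ(7)) = (4,7) ∈ E(G2) ✓
  (0,8) → (φ(0),φ(8)) = (3,4) ∈ E(G2) ✓
  (0,9) → (φ(0),φ(9)) = (4,8) ∈ E(G2) ✓
  (1,7) → (φ(1),φ(7)) = (1,7) ∈ E(G2) ✓
  (1,9) → (φ(1),φ(9)) = (1,8) ∈ E(G2) ✓
  (2,3) → (φ(2),φ(3)) = (2,6) ∈ E(G2) ✓
  (2,5) → (φ(2),φ(5)) = (0,6) ∈ E(G2) ✓
  (3,4) → (φ(3),φ(4)) = (2,5) ∈ E(G2) ✓
  (3,5) → (φ(3),φ(5)) = (0,2) ∈ E(G2) ✓
  (4,5) → (φ(4),φ(5)) = (0,5) ∈ E(G2) ✓
  (4,7) → (φ(4),φ(7)) = (5,7) ∈ E(G2) ✓
  (5,9) → (φ(5),φ(9)) = (0,8) ∈ E(G2) ✓
  (6,9) → (φ(6),φ(9)) = (8,9) ∈ E(G2) ✓
  (7,9) → (φ(7),φ(9)) = (7,8) ∈ E(G2) ✓
All 17 edges of G1 map to edges of G2, and |E(G1)| = |E(G2)| = 17, so φ is a bijection on edges as well as vertices. Hence G1 ≅ G2.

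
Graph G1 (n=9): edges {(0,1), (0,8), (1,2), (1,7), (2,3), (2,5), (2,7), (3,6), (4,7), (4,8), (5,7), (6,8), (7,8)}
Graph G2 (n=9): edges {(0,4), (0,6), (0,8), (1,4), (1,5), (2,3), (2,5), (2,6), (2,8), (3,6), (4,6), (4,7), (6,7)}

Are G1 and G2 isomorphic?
Yes, isomorphic

The graphs are isomorphic.
One valid mapping φ: V(G1) → V(G2): 0→8, 1→0, 2→4, 3→1, 4→3, 5→7, 6→5, 7→6, 8→2

Verify φ preserves adjacency — for each edge of G1, its image is an edge of G2:
  (0,1) → (φ(0),φ(1)) = (0,8) ∈ E(G2) ✓
  (0,8) → (φ(0),φ(8)) = (2,8) ∈ E(G2) ✓
  (1,2) → (φ(1),φ(2)) = (0,4) ∈ E(G2) ✓
  (1,7) → (φ(1),φ(7)) = (0,6) ∈ E(G2) ✓
  (2,3) → (φ(2),φ(3)) = (1,4) ∈ E(G2) ✓
  (2,5) → (φ(2),φ(5)) = (4,7) ∈ E(G2) ✓
  (2,7) → (φ(2),φ(7)) = (4,6) ∈ E(G2) ✓
  (3,6) → (φ(3),φ(6)) = (1,5) ∈ E(G2) ✓
  (4,7) → (φ(4),φ(7)) = (3,6) ∈ E(G2) ✓
  (4,8) → (φ(4),φ(8)) = (2,3) ∈ E(G2) ✓
  (5,7) → (φ(5),φ(7)) = (6,7) ∈ E(G2) ✓
  (6,8) → (φ(6),φ(8)) = (2,5) ∈ E(G2) ✓
  (7,8) → (φ(7),φ(8)) = (2,6) ∈ E(G2) ✓
All 13 edges of G1 map to edges of G2, and |E(G1)| = |E(G2)| = 13, so φ is a bijection on edges as well as vertices. Hence G1 ≅ G2.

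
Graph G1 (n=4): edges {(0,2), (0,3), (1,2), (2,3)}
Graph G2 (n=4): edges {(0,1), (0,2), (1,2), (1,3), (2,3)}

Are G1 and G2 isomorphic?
No, not isomorphic

The graphs are NOT isomorphic.

Counting triangles (3-cliques): G1 has 1, G2 has 2.
Triangle count is an isomorphism invariant, so differing triangle counts rule out isomorphism.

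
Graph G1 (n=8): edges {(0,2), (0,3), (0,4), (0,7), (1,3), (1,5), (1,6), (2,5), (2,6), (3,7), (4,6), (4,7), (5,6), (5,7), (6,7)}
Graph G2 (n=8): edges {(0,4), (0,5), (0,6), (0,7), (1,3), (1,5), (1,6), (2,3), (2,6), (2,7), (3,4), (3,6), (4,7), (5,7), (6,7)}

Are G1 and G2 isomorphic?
Yes, isomorphic

The graphs are isomorphic.
One valid mapping φ: V(G1) → V(G2): 0→3, 1→5, 2→4, 3→1, 4→2, 5→0, 6→7, 7→6

Verify φ preserves adjacency — for each edge of G1, its image is an edge of G2:
  (0,2) → (φ(0),φ(2)) = (3,4) ∈ E(G2) ✓
  (0,3) → (φ(0),φ(3)) = (1,3) ∈ E(G2) ✓
  (0,4) → (φ(0),φ(4)) = (2,3) ∈ E(G2) ✓
  (0,7) → (φ(0),φ(7)) = (3,6) ∈ E(G2) ✓
  (1,3) → (φ(1),φ(3)) = (1,5) ∈ E(G2) ✓
  (1,5) → (φ(1),φ(5)) = (0,5) ∈ E(G2) ✓
  (1,6) → (φ(1),φ(6)) = (5,7) ∈ E(G2) ✓
  (2,5) → (φ(2),φ(5)) = (0,4) ∈ E(G2) ✓
  (2,6) → (φ(2),φ(6)) = (4,7) ∈ E(G2) ✓
  (3,7) → (φ(3),φ(7)) = (1,6) ∈ E(G2) ✓
  (4,6) → (φ(4),φ(6)) = (2,7) ∈ E(G2) ✓
  (4,7) → (φ(4),φ(7)) = (2,6) ∈ E(G2) ✓
  (5,6) → (φ(5),φ(6)) = (0,7) ∈ E(G2) ✓
  (5,7) → (φ(5),φ(7)) = (0,6) ∈ E(G2) ✓
  (6,7) → (φ(6),φ(7)) = (6,7) ∈ E(G2) ✓
All 15 edges of G1 map to edges of G2, and |E(G1)| = |E(G2)| = 15, so φ is a bijection on edges as well as vertices. Hence G1 ≅ G2.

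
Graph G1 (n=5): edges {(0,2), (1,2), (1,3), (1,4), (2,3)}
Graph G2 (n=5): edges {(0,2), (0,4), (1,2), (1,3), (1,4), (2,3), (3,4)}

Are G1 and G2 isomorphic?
No, not isomorphic

The graphs are NOT isomorphic.

Counting edges: G1 has 5 edge(s); G2 has 7 edge(s).
Edge count is an isomorphism invariant (a bijection on vertices induces a bijection on edges), so differing edge counts rule out isomorphism.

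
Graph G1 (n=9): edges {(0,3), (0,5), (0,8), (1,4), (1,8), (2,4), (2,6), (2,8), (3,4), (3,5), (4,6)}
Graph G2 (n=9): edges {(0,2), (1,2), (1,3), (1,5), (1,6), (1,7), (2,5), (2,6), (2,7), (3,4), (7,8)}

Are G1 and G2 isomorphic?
No, not isomorphic

The graphs are NOT isomorphic.

Degrees in G1: deg(0)=3, deg(1)=2, deg(2)=3, deg(3)=3, deg(4)=4, deg(5)=2, deg(6)=2, deg(7)=0, deg(8)=3.
Sorted degree sequence of G1: [4, 3, 3, 3, 3, 2, 2, 2, 0].
Degrees in G2: deg(0)=1, deg(1)=5, deg(2)=5, deg(3)=2, deg(4)=1, deg(5)=2, deg(6)=2, deg(7)=3, deg(8)=1.
Sorted degree sequence of G2: [5, 5, 3, 2, 2, 2, 1, 1, 1].
The (sorted) degree sequence is an isomorphism invariant, so since G1 and G2 have different degree sequences they cannot be isomorphic.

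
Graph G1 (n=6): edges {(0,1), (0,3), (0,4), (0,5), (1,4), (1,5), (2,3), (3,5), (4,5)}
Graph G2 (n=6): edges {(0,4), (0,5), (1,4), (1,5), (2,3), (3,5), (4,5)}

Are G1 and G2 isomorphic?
No, not isomorphic

The graphs are NOT isomorphic.

Counting edges: G1 has 9 edge(s); G2 has 7 edge(s).
Edge count is an isomorphism invariant (a bijection on vertices induces a bijection on edges), so differing edge counts rule out isomorphism.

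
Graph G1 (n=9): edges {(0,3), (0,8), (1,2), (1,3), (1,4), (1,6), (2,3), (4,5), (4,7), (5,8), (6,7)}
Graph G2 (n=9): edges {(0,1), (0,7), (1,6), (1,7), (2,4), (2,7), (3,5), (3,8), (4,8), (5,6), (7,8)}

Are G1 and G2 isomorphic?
Yes, isomorphic

The graphs are isomorphic.
One valid mapping φ: V(G1) → V(G2): 0→6, 1→7, 2→0, 3→1, 4→8, 5→3, 6→2, 7→4, 8→5

Verify φ preserves adjacency — for each edge of G1, its image is an edge of G2:
  (0,3) → (φ(0),φ(3)) = (1,6) ∈ E(G2) ✓
  (0,8) → (φ(0),φ(8)) = (5,6) ∈ E(G2) ✓
  (1,2) → (φ(1),φ(2)) = (0,7) ∈ E(G2) ✓
  (1,3) → (φ(1),φ(3)) = (1,7) ∈ E(G2) ✓
  (1,4) → (φ(1),φ(4)) = (7,8) ∈ E(G2) ✓
  (1,6) → (φ(1),φ(6)) = (2,7) ∈ E(G2) ✓
  (2,3) → (φ(2),φ(3)) = (0,1) ∈ E(G2) ✓
  (4,5) → (φ(4),φ(5)) = (3,8) ∈ E(G2) ✓
  (4,7) → (φ(4),φ(7)) = (4,8) ∈ E(G2) ✓
  (5,8) → (φ(5),φ(8)) = (3,5) ∈ E(G2) ✓
  (6,7) → (φ(6),φ(7)) = (2,4) ∈ E(G2) ✓
All 11 edges of G1 map to edges of G2, and |E(G1)| = |E(G2)| = 11, so φ is a bijection on edges as well as vertices. Hence G1 ≅ G2.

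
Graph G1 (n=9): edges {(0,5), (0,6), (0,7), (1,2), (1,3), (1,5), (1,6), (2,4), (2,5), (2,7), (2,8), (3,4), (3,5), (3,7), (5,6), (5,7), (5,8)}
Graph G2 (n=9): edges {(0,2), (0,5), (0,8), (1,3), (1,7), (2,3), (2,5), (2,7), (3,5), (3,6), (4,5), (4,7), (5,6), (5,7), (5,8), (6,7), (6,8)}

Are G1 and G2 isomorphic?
Yes, isomorphic

The graphs are isomorphic.
One valid mapping φ: V(G1) → V(G2): 0→0, 1→6, 2→7, 3→3, 4→1, 5→5, 6→8, 7→2, 8→4

Verify φ preserves adjacency — for each edge of G1, its image is an edge of G2:
  (0,5) → (φ(0),φ(5)) = (0,5) ∈ E(G2) ✓
  (0,6) → (φ(0),φ(6)) = (0,8) ∈ E(G2) ✓
  (0,7) → (φ(0),φ(7)) = (0,2) ∈ E(G2) ✓
  (1,2) → (φ(1),φ(2)) = (6,7) ∈ E(G2) ✓
  (1,3) → (φ(1),φ(3)) = (3,6) ∈ E(G2) ✓
  (1,5) → (φ(1),φ(5)) = (5,6) ∈ E(G2) ✓
  (1,6) → (φ(1),φ(6)) = (6,8) ∈ E(G2) ✓
  (2,4) → (φ(2),φ(4)) = (1,7) ∈ E(G2) ✓
  (2,5) → (φ(2),φ(5)) = (5,7) ∈ E(G2) ✓
  (2,7) → (φ(2),φ(7)) = (2,7) ∈ E(G2) ✓
  (2,8) → (φ(2),φ(8)) = (4,7) ∈ E(G2) ✓
  (3,4) → (φ(3),φ(4)) = (1,3) ∈ E(G2) ✓
  (3,5) → (φ(3),φ(5)) = (3,5) ∈ E(G2) ✓
  (3,7) → (φ(3),φ(7)) = (2,3) ∈ E(G2) ✓
  (5,6) → (φ(5),φ(6)) = (5,8) ∈ E(G2) ✓
  (5,7) → (φ(5),φ(7)) = (2,5) ∈ E(G2) ✓
  (5,8) → (φ(5),φ(8)) = (4,5) ∈ E(G2) ✓
All 17 edges of G1 map to edges of G2, and |E(G1)| = |E(G2)| = 17, so φ is a bijection on edges as well as vertices. Hence G1 ≅ G2.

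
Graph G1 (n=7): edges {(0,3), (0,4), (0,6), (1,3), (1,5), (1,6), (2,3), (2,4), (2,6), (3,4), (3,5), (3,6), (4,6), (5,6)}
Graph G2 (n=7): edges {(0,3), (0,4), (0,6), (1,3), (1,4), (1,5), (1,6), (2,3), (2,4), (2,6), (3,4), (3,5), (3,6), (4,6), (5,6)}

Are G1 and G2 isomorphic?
No, not isomorphic

The graphs are NOT isomorphic.

Counting edges: G1 has 14 edge(s); G2 has 15 edge(s).
Edge count is an isomorphism invariant (a bijection on vertices induces a bijection on edges), so differing edge counts rule out isomorphism.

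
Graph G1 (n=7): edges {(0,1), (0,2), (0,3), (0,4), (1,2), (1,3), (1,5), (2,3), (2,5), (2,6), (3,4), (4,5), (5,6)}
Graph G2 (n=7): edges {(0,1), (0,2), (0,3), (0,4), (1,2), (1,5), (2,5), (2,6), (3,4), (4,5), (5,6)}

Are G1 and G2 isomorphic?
No, not isomorphic

The graphs are NOT isomorphic.

Counting edges: G1 has 13 edge(s); G2 has 11 edge(s).
Edge count is an isomorphism invariant (a bijection on vertices induces a bijection on edges), so differing edge counts rule out isomorphism.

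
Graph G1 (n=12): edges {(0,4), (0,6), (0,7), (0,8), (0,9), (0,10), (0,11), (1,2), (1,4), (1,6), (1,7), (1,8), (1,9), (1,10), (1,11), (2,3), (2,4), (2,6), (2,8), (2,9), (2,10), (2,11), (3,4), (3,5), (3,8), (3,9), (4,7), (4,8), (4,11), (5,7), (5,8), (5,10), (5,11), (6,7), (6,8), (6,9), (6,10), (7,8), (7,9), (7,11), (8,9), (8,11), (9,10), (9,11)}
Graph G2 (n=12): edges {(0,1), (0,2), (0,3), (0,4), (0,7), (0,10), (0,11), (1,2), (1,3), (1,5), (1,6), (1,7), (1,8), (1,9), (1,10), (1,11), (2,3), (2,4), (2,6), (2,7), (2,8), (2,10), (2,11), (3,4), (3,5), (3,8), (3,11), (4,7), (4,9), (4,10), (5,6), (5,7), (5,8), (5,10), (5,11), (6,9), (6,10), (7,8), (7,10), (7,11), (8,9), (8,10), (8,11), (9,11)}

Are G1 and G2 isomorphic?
Yes, isomorphic

The graphs are isomorphic.
One valid mapping φ: V(G1) → V(G2): 0→3, 1→7, 2→10, 3→6, 4→5, 5→9, 6→0, 7→11, 8→1, 9→2, 10→4, 11→8

Verify φ preserves adjacency — for each edge of G1, its image is an edge of G2:
  (0,4) → (φ(0),φ(4)) = (3,5) ∈ E(G2) ✓
  (0,6) → (φ(0),φ(6)) = (0,3) ∈ E(G2) ✓
  (0,7) → (φ(0),φ(7)) = (3,11) ∈ E(G2) ✓
  (0,8) → (φ(0),φ(8)) = (1,3) ∈ E(G2) ✓
  (0,9) → (φ(0),φ(9)) = (2,3) ∈ E(G2) ✓
  (0,10) → (φ(0),φ(10)) = (3,4) ∈ E(G2) ✓
  (0,11) → (φ(0),φ(11)) = (3,8) ∈ E(G2) ✓
  (1,2) → (φ(1),φ(2)) = (7,10) ∈ E(G2) ✓
  (1,4) → (φ(1),φ(4)) = (5,7) ∈ E(G2) ✓
  (1,6) → (φ(1),φ(6)) = (0,7) ∈ E(G2) ✓
  (1,7) → (φ(1),φ(7)) = (7,11) ∈ E(G2) ✓
  (1,8) → (φ(1),φ(8)) = (1,7) ∈ E(G2) ✓
  (1,9) → (φ(1),φ(9)) = (2,7) ∈ E(G2) ✓
  (1,10) → (φ(1),φ(10)) = (4,7) ∈ E(G2) ✓
  (1,11) → (φ(1),φ(11)) = (7,8) ∈ E(G2) ✓
  (2,3) → (φ(2),φ(3)) = (6,10) ∈ E(G2) ✓
  (2,4) → (φ(2),φ(4)) = (5,10) ∈ E(G2) ✓
  (2,6) → (φ(2),φ(6)) = (0,10) ∈ E(G2) ✓
  (2,8) → (φ(2),φ(8)) = (1,10) ∈ E(G2) ✓
  (2,9) → (φ(2),φ(9)) = (2,10) ∈ E(G2) ✓
  (2,10) → (φ(2),φ(10)) = (4,10) ∈ E(G2) ✓
  (2,11) → (φ(2),φ(11)) = (8,10) ∈ E(G2) ✓
  (3,4) → (φ(3),φ(4)) = (5,6) ∈ E(G2) ✓
  (3,5) → (φ(3),φ(5)) = (6,9) ∈ E(G2) ✓
  (3,8) → (φ(3),φ(8)) = (1,6) ∈ E(G2) ✓
  (3,9) → (φ(3),φ(9)) = (2,6) ∈ E(G2) ✓
  (4,7) → (φ(4),φ(7)) = (5,11) ∈ E(G2) ✓
  (4,8) → (φ(4),φ(8)) = (1,5) ∈ E(G2) ✓
  (4,11) → (φ(4),φ(11)) = (5,8) ∈ E(G2) ✓
  (5,7) → (φ(5),φ(7)) = (9,11) ∈ E(G2) ✓
  (5,8) → (φ(5),φ(8)) = (1,9) ∈ E(G2) ✓
  (5,10) → (φ(5),φ(10)) = (4,9) ∈ E(G2) ✓
  (5,11) → (φ(5),φ(11)) = (8,9) ∈ E(G2) ✓
  (6,7) → (φ(6),φ(7)) = (0,11) ∈ E(G2) ✓
  (6,8) → (φ(6),φ(8)) = (0,1) ∈ E(G2) ✓
  (6,9) → (φ(6),φ(9)) = (0,2) ∈ E(G2) ✓
  (6,10) → (φ(6),φ(10)) = (0,4) ∈ E(G2) ✓
  (7,8) → (φ(7),φ(8)) = (1,11) ∈ E(G2) ✓
  (7,9) → (φ(7),φ(9)) = (2,11) ∈ E(G2) ✓
  (7,11) → (φ(7),φ(11)) = (8,11) ∈ E(G2) ✓
  (8,9) → (φ(8),φ(9)) = (1,2) ∈ E(G2) ✓
  (8,11) → (φ(8),φ(11)) = (1,8) ∈ E(G2) ✓
  (9,10) → (φ(9),φ(10)) = (2,4) ∈ E(G2) ✓
  (9,11) → (φ(9),φ(11)) = (2,8) ∈ E(G2) ✓
All 44 edges of G1 map to edges of G2, and |E(G1)| = |E(G2)| = 44, so φ is a bijection on edges as well as vertices. Hence G1 ≅ G2.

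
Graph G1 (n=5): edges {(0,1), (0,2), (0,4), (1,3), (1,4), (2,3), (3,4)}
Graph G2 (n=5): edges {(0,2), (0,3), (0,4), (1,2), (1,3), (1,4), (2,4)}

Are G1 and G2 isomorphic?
Yes, isomorphic

The graphs are isomorphic.
One valid mapping φ: V(G1) → V(G2): 0→0, 1→2, 2→3, 3→1, 4→4

Verify φ preserves adjacency — for each edge of G1, its image is an edge of G2:
  (0,1) → (φ(0),φ(1)) = (0,2) ∈ E(G2) ✓
  (0,2) → (φ(0),φ(2)) = (0,3) ∈ E(G2) ✓
  (0,4) → (φ(0),φ(4)) = (0,4) ∈ E(G2) ✓
  (1,3) → (φ(1),φ(3)) = (1,2) ∈ E(G2) ✓
  (1,4) → (φ(1),φ(4)) = (2,4) ∈ E(G2) ✓
  (2,3) → (φ(2),φ(3)) = (1,3) ∈ E(G2) ✓
  (3,4) → (φ(3),φ(4)) = (1,4) ∈ E(G2) ✓
All 7 edges of G1 map to edges of G2, and |E(G1)| = |E(G2)| = 7, so φ is a bijection on edges as well as vertices. Hence G1 ≅ G2.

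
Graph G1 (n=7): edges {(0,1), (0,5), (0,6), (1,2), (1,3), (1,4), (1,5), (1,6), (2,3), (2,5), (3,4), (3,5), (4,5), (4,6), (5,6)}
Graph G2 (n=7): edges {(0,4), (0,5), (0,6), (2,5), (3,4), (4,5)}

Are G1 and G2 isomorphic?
No, not isomorphic

The graphs are NOT isomorphic.

Connected components of G1: 1 component(s) with vertex sets [[0, 1, 2, 3, 4, 5, 6]], sizes [7].
Connected components of G2: 2 component(s) with vertex sets [[1], [0, 2, 3, 4, 5, 6]], sizes [1, 6].
The number of connected components (and the multiset of component sizes) is an isomorphism invariant — an isomorphism maps each component of G1 bijectively onto a component of G2. Since G1 has 1 component(s) and G2 has 2, they cannot be isomorphic.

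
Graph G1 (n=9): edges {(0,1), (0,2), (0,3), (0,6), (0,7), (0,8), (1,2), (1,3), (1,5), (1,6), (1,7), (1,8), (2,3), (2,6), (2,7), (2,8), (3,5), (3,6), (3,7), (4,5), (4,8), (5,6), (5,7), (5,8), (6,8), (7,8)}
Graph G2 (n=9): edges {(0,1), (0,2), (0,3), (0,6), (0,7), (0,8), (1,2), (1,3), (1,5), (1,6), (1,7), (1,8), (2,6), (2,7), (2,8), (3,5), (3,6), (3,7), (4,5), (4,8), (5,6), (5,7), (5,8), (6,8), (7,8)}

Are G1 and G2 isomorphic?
No, not isomorphic

The graphs are NOT isomorphic.

Counting edges: G1 has 26 edge(s); G2 has 25 edge(s).
Edge count is an isomorphism invariant (a bijection on vertices induces a bijection on edges), so differing edge counts rule out isomorphism.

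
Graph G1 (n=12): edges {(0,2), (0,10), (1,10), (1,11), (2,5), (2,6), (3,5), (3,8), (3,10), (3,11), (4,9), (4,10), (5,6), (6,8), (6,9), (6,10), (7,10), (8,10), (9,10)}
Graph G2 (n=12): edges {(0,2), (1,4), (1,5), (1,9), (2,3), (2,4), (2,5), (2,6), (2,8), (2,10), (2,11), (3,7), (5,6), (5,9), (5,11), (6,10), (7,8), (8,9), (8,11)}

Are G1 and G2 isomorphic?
Yes, isomorphic

The graphs are isomorphic.
One valid mapping φ: V(G1) → V(G2): 0→4, 1→3, 2→1, 3→8, 4→10, 5→9, 6→5, 7→0, 8→11, 9→6, 10→2, 11→7

Verify φ preserves adjacency — for each edge of G1, its image is an edge of G2:
  (0,2) → (φ(0),φ(2)) = (1,4) ∈ E(G2) ✓
  (0,10) → (φ(0),φ(10)) = (2,4) ∈ E(G2) ✓
  (1,10) → (φ(1),φ(10)) = (2,3) ∈ E(G2) ✓
  (1,11) → (φ(1),φ(11)) = (3,7) ∈ E(G2) ✓
  (2,5) → (φ(2),φ(5)) = (1,9) ∈ E(G2) ✓
  (2,6) → (φ(2),φ(6)) = (1,5) ∈ E(G2) ✓
  (3,5) → (φ(3),φ(5)) = (8,9) ∈ E(G2) ✓
  (3,8) → (φ(3),φ(8)) = (8,11) ∈ E(G2) ✓
  (3,10) → (φ(3),φ(10)) = (2,8) ∈ E(G2) ✓
  (3,11) → (φ(3),φ(11)) = (7,8) ∈ E(G2) ✓
  (4,9) → (φ(4),φ(9)) = (6,10) ∈ E(G2) ✓
  (4,10) → (φ(4),φ(10)) = (2,10) ∈ E(G2) ✓
  (5,6) → (φ(5),φ(6)) = (5,9) ∈ E(G2) ✓
  (6,8) → (φ(6),φ(8)) = (5,11) ∈ E(G2) ✓
  (6,9) → (φ(6),φ(9)) = (5,6) ∈ E(G2) ✓
  (6,10) → (φ(6),φ(10)) = (2,5) ∈ E(G2) ✓
  (7,10) → (φ(7),φ(10)) = (0,2) ∈ E(G2) ✓
  (8,10) → (φ(8),φ(10)) = (2,11) ∈ E(G2) ✓
  (9,10) → (φ(9),φ(10)) = (2,6) ∈ E(G2) ✓
All 19 edges of G1 map to edges of G2, and |E(G1)| = |E(G2)| = 19, so φ is a bijection on edges as well as vertices. Hence G1 ≅ G2.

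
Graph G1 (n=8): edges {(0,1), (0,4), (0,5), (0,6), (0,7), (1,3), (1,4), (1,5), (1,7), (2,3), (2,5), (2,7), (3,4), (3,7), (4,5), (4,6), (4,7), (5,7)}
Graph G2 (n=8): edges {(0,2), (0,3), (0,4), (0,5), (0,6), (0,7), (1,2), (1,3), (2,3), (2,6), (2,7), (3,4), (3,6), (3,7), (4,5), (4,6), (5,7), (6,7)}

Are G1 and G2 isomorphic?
Yes, isomorphic

The graphs are isomorphic.
One valid mapping φ: V(G1) → V(G2): 0→2, 1→6, 2→5, 3→4, 4→3, 5→7, 6→1, 7→0

Verify φ preserves adjacency — for each edge of G1, its image is an edge of G2:
  (0,1) → (φ(0),φ(1)) = (2,6) ∈ E(G2) ✓
  (0,4) → (φ(0),φ(4)) = (2,3) ∈ E(G2) ✓
  (0,5) → (φ(0),φ(5)) = (2,7) ∈ E(G2) ✓
  (0,6) → (φ(0),φ(6)) = (1,2) ∈ E(G2) ✓
  (0,7) → (φ(0),φ(7)) = (0,2) ∈ E(G2) ✓
  (1,3) → (φ(1),φ(3)) = (4,6) ∈ E(G2) ✓
  (1,4) → (φ(1),φ(4)) = (3,6) ∈ E(G2) ✓
  (1,5) → (φ(1),φ(5)) = (6,7) ∈ E(G2) ✓
  (1,7) → (φ(1),φ(7)) = (0,6) ∈ E(G2) ✓
  (2,3) → (φ(2),φ(3)) = (4,5) ∈ E(G2) ✓
  (2,5) → (φ(2),φ(5)) = (5,7) ∈ E(G2) ✓
  (2,7) → (φ(2),φ(7)) = (0,5) ∈ E(G2) ✓
  (3,4) → (φ(3),φ(4)) = (3,4) ∈ E(G2) ✓
  (3,7) → (φ(3),φ(7)) = (0,4) ∈ E(G2) ✓
  (4,5) → (φ(4),φ(5)) = (3,7) ∈ E(G2) ✓
  (4,6) → (φ(4),φ(6)) = (1,3) ∈ E(G2) ✓
  (4,7) → (φ(4),φ(7)) = (0,3) ∈ E(G2) ✓
  (5,7) → (φ(5),φ(7)) = (0,7) ∈ E(G2) ✓
All 18 edges of G1 map to edges of G2, and |E(G1)| = |E(G2)| = 18, so φ is a bijection on edges as well as vertices. Hence G1 ≅ G2.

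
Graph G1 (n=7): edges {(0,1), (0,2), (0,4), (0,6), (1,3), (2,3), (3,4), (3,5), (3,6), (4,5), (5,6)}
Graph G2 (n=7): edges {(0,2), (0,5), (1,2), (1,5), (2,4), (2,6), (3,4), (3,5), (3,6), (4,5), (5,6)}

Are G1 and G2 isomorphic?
Yes, isomorphic

The graphs are isomorphic.
One valid mapping φ: V(G1) → V(G2): 0→2, 1→0, 2→1, 3→5, 4→4, 5→3, 6→6

Verify φ preserves adjacency — for each edge of G1, its image is an edge of G2:
  (0,1) → (φ(0),φ(1)) = (0,2) ∈ E(G2) ✓
  (0,2) → (φ(0),φ(2)) = (1,2) ∈ E(G2) ✓
  (0,4) → (φ(0),φ(4)) = (2,4) ∈ E(G2) ✓
  (0,6) → (φ(0),φ(6)) = (2,6) ∈ E(G2) ✓
  (1,3) → (φ(1),φ(3)) = (0,5) ∈ E(G2) ✓
  (2,3) → (φ(2),φ(3)) = (1,5) ∈ E(G2) ✓
  (3,4) → (φ(3),φ(4)) = (4,5) ∈ E(G2) ✓
  (3,5) → (φ(3),φ(5)) = (3,5) ∈ E(G2) ✓
  (3,6) → (φ(3),φ(6)) = (5,6) ∈ E(G2) ✓
  (4,5) → (φ(4),φ(5)) = (3,4) ∈ E(G2) ✓
  (5,6) → (φ(5),φ(6)) = (3,6) ∈ E(G2) ✓
All 11 edges of G1 map to edges of G2, and |E(G1)| = |E(G2)| = 11, so φ is a bijection on edges as well as vertices. Hence G1 ≅ G2.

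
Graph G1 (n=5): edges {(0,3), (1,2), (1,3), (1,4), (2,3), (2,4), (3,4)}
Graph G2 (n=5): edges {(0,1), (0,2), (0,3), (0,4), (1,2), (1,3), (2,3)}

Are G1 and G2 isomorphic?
Yes, isomorphic

The graphs are isomorphic.
One valid mapping φ: V(G1) → V(G2): 0→4, 1→2, 2→3, 3→0, 4→1

Verify φ preserves adjacency — for each edge of G1, its image is an edge of G2:
  (0,3) → (φ(0),φ(3)) = (0,4) ∈ E(G2) ✓
  (1,2) → (φ(1),φ(2)) = (2,3) ∈ E(G2) ✓
  (1,3) → (φ(1),φ(3)) = (0,2) ∈ E(G2) ✓
  (1,4) → (φ(1),φ(4)) = (1,2) ∈ E(G2) ✓
  (2,3) → (φ(2),φ(3)) = (0,3) ∈ E(G2) ✓
  (2,4) → (φ(2),φ(4)) = (1,3) ∈ E(G2) ✓
  (3,4) → (φ(3),φ(4)) = (0,1) ∈ E(G2) ✓
All 7 edges of G1 map to edges of G2, and |E(G1)| = |E(G2)| = 7, so φ is a bijection on edges as well as vertices. Hence G1 ≅ G2.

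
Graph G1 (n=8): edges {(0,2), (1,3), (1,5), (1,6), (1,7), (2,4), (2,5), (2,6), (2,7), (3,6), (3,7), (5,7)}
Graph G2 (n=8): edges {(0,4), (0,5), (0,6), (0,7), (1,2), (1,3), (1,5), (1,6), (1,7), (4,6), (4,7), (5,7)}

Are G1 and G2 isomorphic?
Yes, isomorphic

The graphs are isomorphic.
One valid mapping φ: V(G1) → V(G2): 0→3, 1→0, 2→1, 3→4, 4→2, 5→5, 6→6, 7→7

Verify φ preserves adjacency — for each edge of G1, its image is an edge of G2:
  (0,2) → (φ(0),φ(2)) = (1,3) ∈ E(G2) ✓
  (1,3) → (φ(1),φ(3)) = (0,4) ∈ E(G2) ✓
  (1,5) → (φ(1),φ(5)) = (0,5) ∈ E(G2) ✓
  (1,6) → (φ(1),φ(6)) = (0,6) ∈ E(G2) ✓
  (1,7) → (φ(1),φ(7)) = (0,7) ∈ E(G2) ✓
  (2,4) → (φ(2),φ(4)) = (1,2) ∈ E(G2) ✓
  (2,5) → (φ(2),φ(5)) = (1,5) ∈ E(G2) ✓
  (2,6) → (φ(2),φ(6)) = (1,6) ∈ E(G2) ✓
  (2,7) → (φ(2),φ(7)) = (1,7) ∈ E(G2) ✓
  (3,6) → (φ(3),φ(6)) = (4,6) ∈ E(G2) ✓
  (3,7) → (φ(3),φ(7)) = (4,7) ∈ E(G2) ✓
  (5,7) → (φ(5),φ(7)) = (5,7) ∈ E(G2) ✓
All 12 edges of G1 map to edges of G2, and |E(G1)| = |E(G2)| = 12, so φ is a bijection on edges as well as vertices. Hence G1 ≅ G2.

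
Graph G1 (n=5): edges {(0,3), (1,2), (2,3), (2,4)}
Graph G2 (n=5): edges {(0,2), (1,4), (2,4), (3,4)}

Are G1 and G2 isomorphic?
Yes, isomorphic

The graphs are isomorphic.
One valid mapping φ: V(G1) → V(G2): 0→0, 1→3, 2→4, 3→2, 4→1

Verify φ preserves adjacency — for each edge of G1, its image is an edge of G2:
  (0,3) → (φ(0),φ(3)) = (0,2) ∈ E(G2) ✓
  (1,2) → (φ(1),φ(2)) = (3,4) ∈ E(G2) ✓
  (2,3) → (φ(2),φ(3)) = (2,4) ∈ E(G2) ✓
  (2,4) → (φ(2),φ(4)) = (1,4) ∈ E(G2) ✓
All 4 edges of G1 map to edges of G2, and |E(G1)| = |E(G2)| = 4, so φ is a bijection on edges as well as vertices. Hence G1 ≅ G2.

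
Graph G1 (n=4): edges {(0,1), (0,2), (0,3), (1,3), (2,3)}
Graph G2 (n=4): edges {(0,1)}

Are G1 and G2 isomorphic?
No, not isomorphic

The graphs are NOT isomorphic.

Counting triangles (3-cliques): G1 has 2, G2 has 0.
Triangle count is an isomorphism invariant, so differing triangle counts rule out isomorphism.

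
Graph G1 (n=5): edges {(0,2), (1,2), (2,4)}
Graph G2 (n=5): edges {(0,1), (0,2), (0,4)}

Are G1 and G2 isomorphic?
Yes, isomorphic

The graphs are isomorphic.
One valid mapping φ: V(G1) → V(G2): 0→4, 1→2, 2→0, 3→3, 4→1

Verify φ preserves adjacency — for each edge of G1, its image is an edge of G2:
  (0,2) → (φ(0),φ(2)) = (0,4) ∈ E(G2) ✓
  (1,2) → (φ(1),φ(2)) = (0,2) ∈ E(G2) ✓
  (2,4) → (φ(2),φ(4)) = (0,1) ∈ E(G2) ✓
All 3 edges of G1 map to edges of G2, and |E(G1)| = |E(G2)| = 3, so φ is a bijection on edges as well as vertices. Hence G1 ≅ G2.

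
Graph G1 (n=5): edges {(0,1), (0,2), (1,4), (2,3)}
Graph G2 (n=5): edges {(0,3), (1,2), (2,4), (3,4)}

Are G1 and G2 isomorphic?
Yes, isomorphic

The graphs are isomorphic.
One valid mapping φ: V(G1) → V(G2): 0→4, 1→3, 2→2, 3→1, 4→0

Verify φ preserves adjacency — for each edge of G1, its image is an edge of G2:
  (0,1) → (φ(0),φ(1)) = (3,4) ∈ E(G2) ✓
  (0,2) → (φ(0),φ(2)) = (2,4) ∈ E(G2) ✓
  (1,4) → (φ(1),φ(4)) = (0,3) ∈ E(G2) ✓
  (2,3) → (φ(2),φ(3)) = (1,2) ∈ E(G2) ✓
All 4 edges of G1 map to edges of G2, and |E(G1)| = |E(G2)| = 4, so φ is a bijection on edges as well as vertices. Hence G1 ≅ G2.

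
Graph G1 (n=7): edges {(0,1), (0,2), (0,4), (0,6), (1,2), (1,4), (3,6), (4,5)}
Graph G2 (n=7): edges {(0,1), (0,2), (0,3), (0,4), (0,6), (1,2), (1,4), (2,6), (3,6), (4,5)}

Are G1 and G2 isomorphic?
No, not isomorphic

The graphs are NOT isomorphic.

Counting edges: G1 has 8 edge(s); G2 has 10 edge(s).
Edge count is an isomorphism invariant (a bijection on vertices induces a bijection on edges), so differing edge counts rule out isomorphism.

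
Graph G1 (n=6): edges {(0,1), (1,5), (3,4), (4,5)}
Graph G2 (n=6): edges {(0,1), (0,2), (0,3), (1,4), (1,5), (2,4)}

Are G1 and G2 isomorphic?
No, not isomorphic

The graphs are NOT isomorphic.

Degrees in G1: deg(0)=1, deg(1)=2, deg(2)=0, deg(3)=1, deg(4)=2, deg(5)=2.
Sorted degree sequence of G1: [2, 2, 2, 1, 1, 0].
Degrees in G2: deg(0)=3, deg(1)=3, deg(2)=2, deg(3)=1, deg(4)=2, deg(5)=1.
Sorted degree sequence of G2: [3, 3, 2, 2, 1, 1].
The (sorted) degree sequence is an isomorphism invariant, so since G1 and G2 have different degree sequences they cannot be isomorphic.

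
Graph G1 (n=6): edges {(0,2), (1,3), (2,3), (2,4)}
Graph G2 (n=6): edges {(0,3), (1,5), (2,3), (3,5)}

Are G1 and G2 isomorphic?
Yes, isomorphic

The graphs are isomorphic.
One valid mapping φ: V(G1) → V(G2): 0→2, 1→1, 2→3, 3→5, 4→0, 5→4

Verify φ preserves adjacency — for each edge of G1, its image is an edge of G2:
  (0,2) → (φ(0),φ(2)) = (2,3) ∈ E(G2) ✓
  (1,3) → (φ(1),φ(3)) = (1,5) ∈ E(G2) ✓
  (2,3) → (φ(2),φ(3)) = (3,5) ∈ E(G2) ✓
  (2,4) → (φ(2),φ(4)) = (0,3) ∈ E(G2) ✓
All 4 edges of G1 map to edges of G2, and |E(G1)| = |E(G2)| = 4, so φ is a bijection on edges as well as vertices. Hence G1 ≅ G2.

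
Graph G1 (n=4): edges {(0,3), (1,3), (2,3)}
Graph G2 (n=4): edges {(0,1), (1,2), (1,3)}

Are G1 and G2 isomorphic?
Yes, isomorphic

The graphs are isomorphic.
One valid mapping φ: V(G1) → V(G2): 0→2, 1→3, 2→0, 3→1

Verify φ preserves adjacency — for each edge of G1, its image is an edge of G2:
  (0,3) → (φ(0),φ(3)) = (1,2) ∈ E(G2) ✓
  (1,3) → (φ(1),φ(3)) = (1,3) ∈ E(G2) ✓
  (2,3) → (φ(2),φ(3)) = (0,1) ∈ E(G2) ✓
All 3 edges of G1 map to edges of G2, and |E(G1)| = |E(G2)| = 3, so φ is a bijection on edges as well as vertices. Hence G1 ≅ G2.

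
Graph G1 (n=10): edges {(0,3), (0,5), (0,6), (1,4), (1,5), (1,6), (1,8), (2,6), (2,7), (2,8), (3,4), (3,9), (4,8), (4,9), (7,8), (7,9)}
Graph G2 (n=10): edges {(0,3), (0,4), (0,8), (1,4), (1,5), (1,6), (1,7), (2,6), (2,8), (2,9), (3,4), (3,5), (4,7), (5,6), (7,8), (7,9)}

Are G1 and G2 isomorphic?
Yes, isomorphic

The graphs are isomorphic.
One valid mapping φ: V(G1) → V(G2): 0→2, 1→7, 2→0, 3→6, 4→1, 5→9, 6→8, 7→3, 8→4, 9→5

Verify φ preserves adjacency — for each edge of G1, its image is an edge of G2:
  (0,3) → (φ(0),φ(3)) = (2,6) ∈ E(G2) ✓
  (0,5) → (φ(0),φ(5)) = (2,9) ∈ E(G2) ✓
  (0,6) → (φ(0),φ(6)) = (2,8) ∈ E(G2) ✓
  (1,4) → (φ(1),φ(4)) = (1,7) ∈ E(G2) ✓
  (1,5) → (φ(1),φ(5)) = (7,9) ∈ E(G2) ✓
  (1,6) → (φ(1),φ(6)) = (7,8) ∈ E(G2) ✓
  (1,8) → (φ(1),φ(8)) = (4,7) ∈ E(G2) ✓
  (2,6) → (φ(2),φ(6)) = (0,8) ∈ E(G2) ✓
  (2,7) → (φ(2),φ(7)) = (0,3) ∈ E(G2) ✓
  (2,8) → (φ(2),φ(8)) = (0,4) ∈ E(G2) ✓
  (3,4) → (φ(3),φ(4)) = (1,6) ∈ E(G2) ✓
  (3,9) → (φ(3),φ(9)) = (5,6) ∈ E(G2) ✓
  (4,8) → (φ(4),φ(8)) = (1,4) ∈ E(G2) ✓
  (4,9) → (φ(4),φ(9)) = (1,5) ∈ E(G2) ✓
  (7,8) → (φ(7),φ(8)) = (3,4) ∈ E(G2) ✓
  (7,9) → (φ(7),φ(9)) = (3,5) ∈ E(G2) ✓
All 16 edges of G1 map to edges of G2, and |E(G1)| = |E(G2)| = 16, so φ is a bijection on edges as well as vertices. Hence G1 ≅ G2.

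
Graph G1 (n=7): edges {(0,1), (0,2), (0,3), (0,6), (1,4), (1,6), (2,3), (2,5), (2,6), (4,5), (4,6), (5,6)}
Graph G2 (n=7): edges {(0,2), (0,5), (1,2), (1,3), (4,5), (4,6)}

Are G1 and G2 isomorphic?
No, not isomorphic

The graphs are NOT isomorphic.

Counting triangles (3-cliques): G1 has 6, G2 has 0.
Triangle count is an isomorphism invariant, so differing triangle counts rule out isomorphism.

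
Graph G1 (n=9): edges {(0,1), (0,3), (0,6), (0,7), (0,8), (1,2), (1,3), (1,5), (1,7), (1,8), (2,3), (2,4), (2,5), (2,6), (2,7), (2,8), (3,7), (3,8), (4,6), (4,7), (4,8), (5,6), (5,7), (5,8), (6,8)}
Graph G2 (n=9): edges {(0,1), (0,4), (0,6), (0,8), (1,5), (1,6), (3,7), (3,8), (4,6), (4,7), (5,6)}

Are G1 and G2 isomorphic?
No, not isomorphic

The graphs are NOT isomorphic.

Connected components of G1: 1 component(s) with vertex sets [[0, 1, 2, 3, 4, 5, 6, 7, 8]], sizes [9].
Connected components of G2: 2 component(s) with vertex sets [[2], [0, 1, 3, 4, 5, 6, 7, 8]], sizes [1, 8].
The number of connected components (and the multiset of component sizes) is an isomorphism invariant — an isomorphism maps each component of G1 bijectively onto a component of G2. Since G1 has 1 component(s) and G2 has 2, they cannot be isomorphic.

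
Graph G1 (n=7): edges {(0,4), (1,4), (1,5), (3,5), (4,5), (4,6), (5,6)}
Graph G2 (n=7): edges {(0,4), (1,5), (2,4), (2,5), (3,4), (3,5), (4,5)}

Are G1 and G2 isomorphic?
Yes, isomorphic

The graphs are isomorphic.
One valid mapping φ: V(G1) → V(G2): 0→1, 1→2, 2→6, 3→0, 4→5, 5→4, 6→3

Verify φ preserves adjacency — for each edge of G1, its image is an edge of G2:
  (0,4) → (φ(0),φ(4)) = (1,5) ∈ E(G2) ✓
  (1,4) → (φ(1),φ(4)) = (2,5) ∈ E(G2) ✓
  (1,5) → (φ(1),φ(5)) = (2,4) ∈ E(G2) ✓
  (3,5) → (φ(3),φ(5)) = (0,4) ∈ E(G2) ✓
  (4,5) → (φ(4),φ(5)) = (4,5) ∈ E(G2) ✓
  (4,6) → (φ(4),φ(6)) = (3,5) ∈ E(G2) ✓
  (5,6) → (φ(5),φ(6)) = (3,4) ∈ E(G2) ✓
All 7 edges of G1 map to edges of G2, and |E(G1)| = |E(G2)| = 7, so φ is a bijection on edges as well as vertices. Hence G1 ≅ G2.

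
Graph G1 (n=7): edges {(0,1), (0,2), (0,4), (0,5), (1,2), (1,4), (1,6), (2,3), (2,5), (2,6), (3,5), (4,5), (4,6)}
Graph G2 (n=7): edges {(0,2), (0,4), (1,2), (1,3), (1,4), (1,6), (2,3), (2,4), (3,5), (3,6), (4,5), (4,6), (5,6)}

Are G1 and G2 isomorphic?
Yes, isomorphic

The graphs are isomorphic.
One valid mapping φ: V(G1) → V(G2): 0→1, 1→6, 2→4, 3→0, 4→3, 5→2, 6→5

Verify φ preserves adjacency — for each edge of G1, its image is an edge of G2:
  (0,1) → (φ(0),φ(1)) = (1,6) ∈ E(G2) ✓
  (0,2) → (φ(0),φ(2)) = (1,4) ∈ E(G2) ✓
  (0,4) → (φ(0),φ(4)) = (1,3) ∈ E(G2) ✓
  (0,5) → (φ(0),φ(5)) = (1,2) ∈ E(G2) ✓
  (1,2) → (φ(1),φ(2)) = (4,6) ∈ E(G2) ✓
  (1,4) → (φ(1),φ(4)) = (3,6) ∈ E(G2) ✓
  (1,6) → (φ(1),φ(6)) = (5,6) ∈ E(G2) ✓
  (2,3) → (φ(2),φ(3)) = (0,4) ∈ E(G2) ✓
  (2,5) → (φ(2),φ(5)) = (2,4) ∈ E(G2) ✓
  (2,6) → (φ(2),φ(6)) = (4,5) ∈ E(G2) ✓
  (3,5) → (φ(3),φ(5)) = (0,2) ∈ E(G2) ✓
  (4,5) → (φ(4),φ(5)) = (2,3) ∈ E(G2) ✓
  (4,6) → (φ(4),φ(6)) = (3,5) ∈ E(G2) ✓
All 13 edges of G1 map to edges of G2, and |E(G1)| = |E(G2)| = 13, so φ is a bijection on edges as well as vertices. Hence G1 ≅ G2.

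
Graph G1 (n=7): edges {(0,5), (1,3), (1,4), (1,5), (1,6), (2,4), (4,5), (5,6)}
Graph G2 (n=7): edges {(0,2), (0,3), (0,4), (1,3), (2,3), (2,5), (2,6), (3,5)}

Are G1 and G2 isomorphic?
Yes, isomorphic

The graphs are isomorphic.
One valid mapping φ: V(G1) → V(G2): 0→1, 1→2, 2→4, 3→6, 4→0, 5→3, 6→5

Verify φ preserves adjacency — for each edge of G1, its image is an edge of G2:
  (0,5) → (φ(0),φ(5)) = (1,3) ∈ E(G2) ✓
  (1,3) → (φ(1),φ(3)) = (2,6) ∈ E(G2) ✓
  (1,4) → (φ(1),φ(4)) = (0,2) ∈ E(G2) ✓
  (1,5) → (φ(1),φ(5)) = (2,3) ∈ E(G2) ✓
  (1,6) → (φ(1),φ(6)) = (2,5) ∈ E(G2) ✓
  (2,4) → (φ(2),φ(4)) = (0,4) ∈ E(G2) ✓
  (4,5) → (φ(4),φ(5)) = (0,3) ∈ E(G2) ✓
  (5,6) → (φ(5),φ(6)) = (3,5) ∈ E(G2) ✓
All 8 edges of G1 map to edges of G2, and |E(G1)| = |E(G2)| = 8, so φ is a bijection on edges as well as vertices. Hence G1 ≅ G2.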